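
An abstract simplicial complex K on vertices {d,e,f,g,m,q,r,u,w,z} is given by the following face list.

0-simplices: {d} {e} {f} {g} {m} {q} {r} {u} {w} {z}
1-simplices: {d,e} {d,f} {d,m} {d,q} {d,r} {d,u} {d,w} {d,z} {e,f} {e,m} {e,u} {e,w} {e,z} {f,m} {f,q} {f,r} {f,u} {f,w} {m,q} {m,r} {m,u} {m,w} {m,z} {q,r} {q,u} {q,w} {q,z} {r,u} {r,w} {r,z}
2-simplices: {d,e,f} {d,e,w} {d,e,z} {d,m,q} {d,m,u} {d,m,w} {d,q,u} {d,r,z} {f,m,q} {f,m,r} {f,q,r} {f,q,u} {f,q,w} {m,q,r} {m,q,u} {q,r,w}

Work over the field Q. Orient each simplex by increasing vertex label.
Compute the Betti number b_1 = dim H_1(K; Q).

n_0=10 n_1=30 n_2=16  [Q]
∂1: piv[de,df,dm,dq,dr,du,dw,dz] rk=8  ker:ef,em,eu,ew,ez,fm,fq,fr,fu,fw,mq,mr,mu,mw,mz,qr,qu,qw,qz,ru,rw,rz
∂2: piv[def,dew,dez,dmq,dmu,dmw,dqu,drz,fmq,fmr,fqr,fqu,fqw,qrw] rk=14  ker:mqr,mqu
b_1=(30−8)−14=8

b_1=8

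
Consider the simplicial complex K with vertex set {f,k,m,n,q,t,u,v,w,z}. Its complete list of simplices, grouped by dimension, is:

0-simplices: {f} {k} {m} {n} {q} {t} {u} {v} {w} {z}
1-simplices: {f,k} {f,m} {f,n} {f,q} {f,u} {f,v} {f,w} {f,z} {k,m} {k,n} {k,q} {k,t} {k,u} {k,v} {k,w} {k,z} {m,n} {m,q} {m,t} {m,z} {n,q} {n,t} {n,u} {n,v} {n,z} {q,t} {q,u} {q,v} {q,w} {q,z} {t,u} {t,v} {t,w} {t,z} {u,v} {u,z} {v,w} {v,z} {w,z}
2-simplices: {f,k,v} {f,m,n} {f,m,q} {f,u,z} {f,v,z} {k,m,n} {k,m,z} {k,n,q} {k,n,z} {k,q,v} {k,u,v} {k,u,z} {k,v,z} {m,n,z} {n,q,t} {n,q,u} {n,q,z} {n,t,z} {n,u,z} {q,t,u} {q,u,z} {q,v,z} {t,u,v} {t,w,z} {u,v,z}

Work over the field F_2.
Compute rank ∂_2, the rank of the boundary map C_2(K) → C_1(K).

n_0=10 n_1=39 n_2=25  [Z2]
∂1: piv[fk,fm,fn,fq,fu,fv,fw,fz,kt] rk=9  ker:km,kn,kq,ku,kv,kw,kz,mn,mq,mt,mz,nq,nt,nu,nv,nz,qt,qu,qv,qw,qz,tu,tv,tw,tz,uv,uz,vw,vz,wz
∂2: piv[fkv,fmn,fmq,fuz,fvz,kmn,kmz,knq,knz,kqv,kuv,kuz,kvz,nqt,nqu,nqz,ntz,nuz,qtu,tuv,twz] rk=21  ker:mnz,quz,qvz,uvz
rk∂_2=21

rank∂_2=21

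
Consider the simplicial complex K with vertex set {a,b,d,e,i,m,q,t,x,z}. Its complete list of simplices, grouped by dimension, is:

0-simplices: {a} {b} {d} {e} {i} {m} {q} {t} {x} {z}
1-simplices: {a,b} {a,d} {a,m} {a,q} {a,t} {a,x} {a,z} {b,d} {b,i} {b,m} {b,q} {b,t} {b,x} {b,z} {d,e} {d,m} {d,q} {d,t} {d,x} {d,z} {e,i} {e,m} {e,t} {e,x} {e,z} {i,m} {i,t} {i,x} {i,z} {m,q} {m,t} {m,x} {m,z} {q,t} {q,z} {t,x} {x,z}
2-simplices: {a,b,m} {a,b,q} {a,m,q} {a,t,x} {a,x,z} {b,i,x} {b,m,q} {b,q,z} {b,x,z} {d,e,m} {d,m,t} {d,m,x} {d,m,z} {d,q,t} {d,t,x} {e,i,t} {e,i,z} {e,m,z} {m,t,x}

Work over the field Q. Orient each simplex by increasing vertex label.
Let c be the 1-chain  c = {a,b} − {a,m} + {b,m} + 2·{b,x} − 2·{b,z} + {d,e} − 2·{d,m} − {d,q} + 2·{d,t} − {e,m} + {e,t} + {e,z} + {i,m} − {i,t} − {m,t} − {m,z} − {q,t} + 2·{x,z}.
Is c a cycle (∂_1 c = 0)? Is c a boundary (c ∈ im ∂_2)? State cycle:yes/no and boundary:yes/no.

cycle:yes boundary:no

n_0=10 n_1=37 n_2=19  [Q]
∂1: piv[ab,ad,am,aq,at,ax,az,bi,de] rk=9  ker:bd,bm,bq,bt,bx,bz,dm,dq,dt,dx,dz,ei,em,et,ex,ez,im,it,ix,iz,mq,mt,mx,mz,qt,qz,tx,xz
∂2: piv[abm,abq,amq,atx,axz,bix,bqz,bxz,dem,dmt,dmx,dmz,dqt,dtx,eit,eiz,emz] rk=17  ker:bmq,mtx
∂1c = 0
c vs im∂2: residual ≠ 0 ⇒ not boundary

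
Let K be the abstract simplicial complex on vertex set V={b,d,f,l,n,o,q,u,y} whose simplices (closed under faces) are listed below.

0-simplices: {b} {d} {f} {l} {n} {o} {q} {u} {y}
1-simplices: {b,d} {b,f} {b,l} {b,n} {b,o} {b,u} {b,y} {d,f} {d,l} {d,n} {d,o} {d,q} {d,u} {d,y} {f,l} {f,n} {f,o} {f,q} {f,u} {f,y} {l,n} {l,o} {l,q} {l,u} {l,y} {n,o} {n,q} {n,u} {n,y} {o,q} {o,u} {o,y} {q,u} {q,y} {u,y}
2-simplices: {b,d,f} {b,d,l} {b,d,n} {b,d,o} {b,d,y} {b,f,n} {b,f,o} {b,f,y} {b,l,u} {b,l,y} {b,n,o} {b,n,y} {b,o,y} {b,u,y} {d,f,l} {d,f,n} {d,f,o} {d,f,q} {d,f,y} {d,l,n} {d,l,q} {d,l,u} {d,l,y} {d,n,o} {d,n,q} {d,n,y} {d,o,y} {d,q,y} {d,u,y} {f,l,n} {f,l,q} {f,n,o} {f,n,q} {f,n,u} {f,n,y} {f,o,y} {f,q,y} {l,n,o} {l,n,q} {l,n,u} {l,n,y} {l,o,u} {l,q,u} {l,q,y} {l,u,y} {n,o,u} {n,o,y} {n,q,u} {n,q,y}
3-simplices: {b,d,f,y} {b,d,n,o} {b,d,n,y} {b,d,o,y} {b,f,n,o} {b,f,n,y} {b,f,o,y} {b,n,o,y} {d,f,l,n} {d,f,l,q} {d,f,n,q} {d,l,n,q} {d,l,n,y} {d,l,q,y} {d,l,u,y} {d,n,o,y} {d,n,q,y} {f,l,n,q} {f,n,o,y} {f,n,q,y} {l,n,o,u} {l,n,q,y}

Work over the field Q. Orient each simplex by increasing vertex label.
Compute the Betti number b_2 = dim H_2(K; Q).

b_2=5

n_0=9 n_1=35 n_2=49 n_3=22  [Q]
∂1: piv[bd,bf,bl,bn,bo,bu,by,dq] rk=8  ker:df,dl,dn,do,du,dy,fl,fn,fo,fq,fu,fy,ln,lo,lq,lu,ly,no,nq,nu,ny,oq,ou,oy,qu,qy,uy
∂2: piv[bdf,bdl,bdn,bdo,bdy,bfn,bfo,bfy,blu,bly,bno,bny,boy,buy,dfl,dfq,dln,dlq,dlu,dnq,dqy,fnu,lno,lnu,lou,lqu] rk=26  ker:dfn,dfo,dfy,dly,dno,dny,doy,duy,fln,flq,fno,fnq,fny,foy,fqy,lnq,lny,lqy,luy,nou,noy,nqu,nqy
∂3: piv[bdfy,bdno,bdny,bdoy,bfno,bfny,bfoy,bnoy,dfln,dflq,dfnq,dlnq,dlny,dlqy,dluy,dnqy,fnqy,lnou] rk=18  ker:dnoy,flnq,fnoy,lnqy
b_2=(49−26)−18=5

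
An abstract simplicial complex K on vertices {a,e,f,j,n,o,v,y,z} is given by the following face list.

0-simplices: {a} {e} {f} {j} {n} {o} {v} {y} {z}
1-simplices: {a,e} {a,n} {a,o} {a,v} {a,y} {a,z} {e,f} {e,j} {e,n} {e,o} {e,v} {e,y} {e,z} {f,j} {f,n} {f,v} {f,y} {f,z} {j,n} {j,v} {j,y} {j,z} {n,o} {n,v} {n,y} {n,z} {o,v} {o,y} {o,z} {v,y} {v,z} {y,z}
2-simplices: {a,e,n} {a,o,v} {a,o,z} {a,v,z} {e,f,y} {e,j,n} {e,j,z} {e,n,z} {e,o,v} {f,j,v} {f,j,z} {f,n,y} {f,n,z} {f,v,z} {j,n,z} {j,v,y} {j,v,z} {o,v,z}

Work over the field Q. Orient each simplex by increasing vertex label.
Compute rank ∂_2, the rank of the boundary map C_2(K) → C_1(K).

n_0=9 n_1=32 n_2=18  [Q]
∂1: piv[ae,an,ao,av,ay,az,ef,ej] rk=8  ker:en,eo,ev,ey,ez,fj,fn,fv,fy,fz,jn,jv,jy,jz,no,nv,ny,nz,ov,oy,oz,vy,vz,yz
∂2: piv[aen,aov,aoz,avz,efy,ejn,ejz,enz,eov,fjv,fjz,fny,fnz,fvz,jvy] rk=15  ker:jnz,jvz,ovz
rk∂_2=15

rank∂_2=15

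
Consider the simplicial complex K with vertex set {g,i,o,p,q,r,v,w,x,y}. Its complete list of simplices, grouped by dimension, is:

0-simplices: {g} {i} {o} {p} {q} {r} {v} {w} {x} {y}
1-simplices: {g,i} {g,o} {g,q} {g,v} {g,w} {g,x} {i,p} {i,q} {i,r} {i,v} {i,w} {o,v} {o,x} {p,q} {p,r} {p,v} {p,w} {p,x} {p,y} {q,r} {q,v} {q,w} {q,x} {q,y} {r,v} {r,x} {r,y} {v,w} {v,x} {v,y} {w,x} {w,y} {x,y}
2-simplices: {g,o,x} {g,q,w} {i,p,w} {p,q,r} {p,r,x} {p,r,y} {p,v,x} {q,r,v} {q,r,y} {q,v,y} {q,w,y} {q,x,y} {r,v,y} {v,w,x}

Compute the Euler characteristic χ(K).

χ(K)=-9

n_0=10 n_1=33 n_2=14
χ=+10−33+14=-9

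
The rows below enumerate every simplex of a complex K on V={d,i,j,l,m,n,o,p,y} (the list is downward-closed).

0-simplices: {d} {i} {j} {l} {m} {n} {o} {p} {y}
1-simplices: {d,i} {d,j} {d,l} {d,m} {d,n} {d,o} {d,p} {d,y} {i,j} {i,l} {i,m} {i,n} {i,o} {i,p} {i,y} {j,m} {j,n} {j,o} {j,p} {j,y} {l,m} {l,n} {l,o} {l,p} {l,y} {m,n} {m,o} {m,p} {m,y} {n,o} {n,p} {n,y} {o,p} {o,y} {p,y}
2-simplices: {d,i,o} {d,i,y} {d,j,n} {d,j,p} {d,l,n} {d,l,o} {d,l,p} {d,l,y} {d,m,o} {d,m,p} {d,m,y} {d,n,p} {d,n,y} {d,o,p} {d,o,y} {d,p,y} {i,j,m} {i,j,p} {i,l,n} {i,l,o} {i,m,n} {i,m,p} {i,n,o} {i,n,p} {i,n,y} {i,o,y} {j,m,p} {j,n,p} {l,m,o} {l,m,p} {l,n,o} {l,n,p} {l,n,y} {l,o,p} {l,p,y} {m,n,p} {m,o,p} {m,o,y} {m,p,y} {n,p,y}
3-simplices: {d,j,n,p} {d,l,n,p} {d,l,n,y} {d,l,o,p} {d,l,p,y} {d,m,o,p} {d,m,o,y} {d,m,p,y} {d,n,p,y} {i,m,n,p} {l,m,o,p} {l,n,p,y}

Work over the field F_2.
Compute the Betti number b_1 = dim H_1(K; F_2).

b_1=2

n_0=9 n_1=35 n_2=40 n_3=12  [Z2]
∂1: piv[di,dj,dl,dm,dn,do,dp,dy] rk=8  ker:ij,il,im,in,io,ip,iy,jm,jn,jo,jp,jy,lm,ln,lo,lp,ly,mn,mo,mp,my,no,np,ny,op,oy,py
∂2: piv[dio,diy,djn,djp,dln,dlo,dlp,dly,dmo,dmp,dmy,dnp,dny,dop,doy,dpy,ijm,ijp,iln,ilo,imn,imp,ino,inp,lmo] rk=25  ker:iny,ioy,jmp,jnp,lmp,lno,lnp,lny,lop,lpy,mnp,mop,moy,mpy,npy
∂3: piv[djnp,dlnp,dlny,dlop,dlpy,dmop,dmoy,dmpy,dnpy,imnp,lmop] rk=11  ker:lnpy
b_1=(35−8)−25=2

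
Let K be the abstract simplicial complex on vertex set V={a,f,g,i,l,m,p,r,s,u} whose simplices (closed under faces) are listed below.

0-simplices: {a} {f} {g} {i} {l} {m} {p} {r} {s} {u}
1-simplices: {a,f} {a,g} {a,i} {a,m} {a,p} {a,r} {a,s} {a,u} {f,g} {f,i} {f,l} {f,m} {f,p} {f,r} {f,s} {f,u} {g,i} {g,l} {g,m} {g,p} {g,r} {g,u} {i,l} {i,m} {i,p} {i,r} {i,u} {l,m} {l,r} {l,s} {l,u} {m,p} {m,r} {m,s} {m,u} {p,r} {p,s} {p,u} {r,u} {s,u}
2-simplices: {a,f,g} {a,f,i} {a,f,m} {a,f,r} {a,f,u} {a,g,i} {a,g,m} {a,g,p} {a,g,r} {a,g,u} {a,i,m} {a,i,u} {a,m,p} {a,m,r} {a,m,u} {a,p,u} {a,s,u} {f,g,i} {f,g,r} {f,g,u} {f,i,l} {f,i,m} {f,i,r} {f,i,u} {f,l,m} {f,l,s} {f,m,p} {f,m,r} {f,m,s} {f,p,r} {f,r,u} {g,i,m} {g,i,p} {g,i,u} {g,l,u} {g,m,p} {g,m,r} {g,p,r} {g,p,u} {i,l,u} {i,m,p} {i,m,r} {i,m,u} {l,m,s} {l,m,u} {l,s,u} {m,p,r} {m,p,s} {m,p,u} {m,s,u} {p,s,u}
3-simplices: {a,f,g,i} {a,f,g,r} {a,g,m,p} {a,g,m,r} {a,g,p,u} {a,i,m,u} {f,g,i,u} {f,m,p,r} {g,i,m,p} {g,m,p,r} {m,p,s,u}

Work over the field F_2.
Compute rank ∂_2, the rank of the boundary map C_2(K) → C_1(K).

rank∂_2=30

n_0=10 n_1=40 n_2=51 n_3=11  [Z2]
∂1: piv[af,ag,ai,am,ap,ar,as,au,fl] rk=9  ker:fg,fi,fm,fp,fr,fs,fu,gi,gl,gm,gp,gr,gu,il,im,ip,ir,iu,lm,lr,ls,lu,mp,mr,ms,mu,pr,ps,pu,ru,su
∂2: piv[afg,afi,afm,afr,afu,agi,agm,agp,agr,agu,aim,aiu,amp,amr,amu,apu,asu,fil,fir,flm,fls,fmp,fms,fpr,fru,gip,glu,ilu,lsu,mps] rk=30  ker:fgi,fgr,fgu,fim,fiu,fmr,gim,giu,gmp,gmr,gpr,gpu,imp,imr,imu,lms,lmu,mpr,mpu,msu,psu
∂3: piv[afgi,afgr,agmp,agmr,agpu,aimu,fgiu,fmpr,gimp,gmpr,mpsu] rk=11
rk∂_2=30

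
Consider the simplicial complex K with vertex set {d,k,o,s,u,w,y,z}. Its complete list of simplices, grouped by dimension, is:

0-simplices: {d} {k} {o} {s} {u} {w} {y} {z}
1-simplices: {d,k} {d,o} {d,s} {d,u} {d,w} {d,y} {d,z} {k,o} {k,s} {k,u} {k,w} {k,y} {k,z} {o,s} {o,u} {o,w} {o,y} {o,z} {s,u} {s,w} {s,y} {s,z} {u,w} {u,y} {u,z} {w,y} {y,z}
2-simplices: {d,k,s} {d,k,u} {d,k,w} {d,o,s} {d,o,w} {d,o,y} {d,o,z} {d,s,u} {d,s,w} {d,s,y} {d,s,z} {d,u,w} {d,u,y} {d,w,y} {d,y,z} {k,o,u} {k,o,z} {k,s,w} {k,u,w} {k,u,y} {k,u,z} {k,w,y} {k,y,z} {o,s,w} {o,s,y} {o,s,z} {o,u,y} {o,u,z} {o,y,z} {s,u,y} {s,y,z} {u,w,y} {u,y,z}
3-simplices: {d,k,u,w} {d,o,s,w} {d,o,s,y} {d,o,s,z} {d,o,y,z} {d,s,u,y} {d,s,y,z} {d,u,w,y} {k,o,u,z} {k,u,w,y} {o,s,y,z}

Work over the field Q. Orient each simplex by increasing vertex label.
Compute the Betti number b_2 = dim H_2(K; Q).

n_0=8 n_1=27 n_2=33 n_3=11  [Q]
∂1: piv[dk,do,ds,du,dw,dy,dz] rk=7  ker:ko,ks,ku,kw,ky,kz,os,ou,ow,oy,oz,su,sw,sy,sz,uw,uy,uz,wy,yz
∂2: piv[dks,dku,dkw,dos,dow,doy,doz,dsu,dsw,dsy,dsz,duw,duy,dwy,dyz,kou,koz,kuy,kuz,kyz] rk=20  ker:ksw,kuw,kwy,osw,osy,osz,ouy,ouz,oyz,suy,syz,uwy,uyz
∂3: piv[dkuw,dosw,dosy,dosz,doyz,dsuy,dsyz,duwy,kouz,kuwy] rk=10  ker:osyz
b_2=(33−20)−10=3

b_2=3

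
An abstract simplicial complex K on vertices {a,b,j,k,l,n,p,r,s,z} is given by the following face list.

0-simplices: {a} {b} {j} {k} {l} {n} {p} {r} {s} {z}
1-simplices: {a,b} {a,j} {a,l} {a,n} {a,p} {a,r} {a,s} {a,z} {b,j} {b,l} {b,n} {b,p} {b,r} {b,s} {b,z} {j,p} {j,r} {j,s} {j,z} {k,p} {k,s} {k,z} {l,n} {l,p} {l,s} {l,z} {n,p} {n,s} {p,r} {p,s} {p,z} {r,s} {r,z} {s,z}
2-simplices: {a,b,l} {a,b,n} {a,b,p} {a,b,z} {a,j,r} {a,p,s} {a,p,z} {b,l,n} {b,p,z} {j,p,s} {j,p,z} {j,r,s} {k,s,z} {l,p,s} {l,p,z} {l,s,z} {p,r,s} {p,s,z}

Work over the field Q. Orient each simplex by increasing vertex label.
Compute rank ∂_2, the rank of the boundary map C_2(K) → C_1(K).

n_0=10 n_1=34 n_2=18  [Q]
∂1: piv[ab,aj,al,an,ap,ar,as,az,kp] rk=9  ker:bj,bl,bn,bp,br,bs,bz,jp,jr,js,jz,ks,kz,ln,lp,ls,lz,np,ns,pr,ps,pz,rs,rz,sz
∂2: piv[abl,abn,abp,abz,ajr,aps,apz,bln,jps,jpz,jrs,ksz,lps,lpz,lsz,prs] rk=16  ker:bpz,psz
rk∂_2=16

rank∂_2=16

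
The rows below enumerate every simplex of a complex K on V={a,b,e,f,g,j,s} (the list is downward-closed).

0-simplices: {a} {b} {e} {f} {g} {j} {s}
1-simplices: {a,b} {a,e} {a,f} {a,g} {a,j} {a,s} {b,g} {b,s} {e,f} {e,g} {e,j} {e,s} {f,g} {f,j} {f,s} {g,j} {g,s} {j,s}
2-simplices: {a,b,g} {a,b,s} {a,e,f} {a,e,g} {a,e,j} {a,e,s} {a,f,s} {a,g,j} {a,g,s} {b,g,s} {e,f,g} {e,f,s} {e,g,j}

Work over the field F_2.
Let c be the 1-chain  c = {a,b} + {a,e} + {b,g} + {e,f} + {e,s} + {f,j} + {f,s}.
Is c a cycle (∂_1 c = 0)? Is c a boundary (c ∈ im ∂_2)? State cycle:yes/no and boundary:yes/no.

n_0=7 n_1=18 n_2=13  [Z2]
∂1: piv[ab,ae,af,ag,aj,as] rk=6  ker:bg,bs,ef,eg,ej,es,fg,fj,fs,gj,gs,js
∂2: piv[abg,abs,aef,aeg,aej,aes,afs,agj,ags,efg] rk=10  ker:bgs,efs,egj
∂1c = {e} + {f} + {g} + {j}

cycle:no boundary:no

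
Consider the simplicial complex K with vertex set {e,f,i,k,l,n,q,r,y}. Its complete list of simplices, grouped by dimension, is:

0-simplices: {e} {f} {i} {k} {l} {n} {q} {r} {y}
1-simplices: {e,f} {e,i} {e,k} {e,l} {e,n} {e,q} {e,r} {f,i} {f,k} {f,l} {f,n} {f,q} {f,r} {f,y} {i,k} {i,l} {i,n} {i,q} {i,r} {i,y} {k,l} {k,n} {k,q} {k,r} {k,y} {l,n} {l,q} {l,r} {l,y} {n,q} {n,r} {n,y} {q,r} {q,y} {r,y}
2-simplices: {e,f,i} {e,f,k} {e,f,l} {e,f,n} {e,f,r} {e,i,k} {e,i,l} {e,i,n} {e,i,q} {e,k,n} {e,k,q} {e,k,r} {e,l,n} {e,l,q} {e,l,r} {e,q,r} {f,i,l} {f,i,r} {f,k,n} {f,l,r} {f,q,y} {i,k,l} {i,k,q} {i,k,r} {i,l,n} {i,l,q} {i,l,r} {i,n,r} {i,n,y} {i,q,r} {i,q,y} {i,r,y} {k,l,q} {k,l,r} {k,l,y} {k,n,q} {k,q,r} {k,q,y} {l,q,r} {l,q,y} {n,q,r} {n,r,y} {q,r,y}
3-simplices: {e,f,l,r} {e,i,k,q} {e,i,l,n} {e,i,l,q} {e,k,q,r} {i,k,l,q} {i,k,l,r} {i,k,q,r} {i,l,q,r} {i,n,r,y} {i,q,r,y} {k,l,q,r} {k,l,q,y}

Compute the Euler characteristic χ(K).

χ(K)=4

n_0=9 n_1=35 n_2=43 n_3=13
χ=+9−35+43−13=4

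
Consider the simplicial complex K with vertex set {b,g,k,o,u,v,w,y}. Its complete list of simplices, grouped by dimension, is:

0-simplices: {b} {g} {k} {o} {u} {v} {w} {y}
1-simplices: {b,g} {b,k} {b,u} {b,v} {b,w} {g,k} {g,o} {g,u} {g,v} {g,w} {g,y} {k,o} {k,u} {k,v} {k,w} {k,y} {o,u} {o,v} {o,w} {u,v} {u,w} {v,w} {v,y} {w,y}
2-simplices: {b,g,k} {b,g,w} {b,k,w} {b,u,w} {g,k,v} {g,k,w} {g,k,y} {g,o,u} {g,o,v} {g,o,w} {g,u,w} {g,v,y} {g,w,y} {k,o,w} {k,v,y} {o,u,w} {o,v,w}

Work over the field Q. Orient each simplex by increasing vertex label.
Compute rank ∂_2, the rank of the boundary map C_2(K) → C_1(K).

rank∂_2=14

n_0=8 n_1=24 n_2=17  [Q]
∂1: piv[bg,bk,bu,bv,bw,go,gy] rk=7  ker:gk,gu,gv,gw,ko,ku,kv,kw,ky,ou,ov,ow,uv,uw,vw,vy,wy
∂2: piv[bgk,bgw,bkw,buw,gkv,gky,gou,gov,gow,guw,gvy,gwy,kow,ovw] rk=14  ker:gkw,kvy,ouw
rk∂_2=14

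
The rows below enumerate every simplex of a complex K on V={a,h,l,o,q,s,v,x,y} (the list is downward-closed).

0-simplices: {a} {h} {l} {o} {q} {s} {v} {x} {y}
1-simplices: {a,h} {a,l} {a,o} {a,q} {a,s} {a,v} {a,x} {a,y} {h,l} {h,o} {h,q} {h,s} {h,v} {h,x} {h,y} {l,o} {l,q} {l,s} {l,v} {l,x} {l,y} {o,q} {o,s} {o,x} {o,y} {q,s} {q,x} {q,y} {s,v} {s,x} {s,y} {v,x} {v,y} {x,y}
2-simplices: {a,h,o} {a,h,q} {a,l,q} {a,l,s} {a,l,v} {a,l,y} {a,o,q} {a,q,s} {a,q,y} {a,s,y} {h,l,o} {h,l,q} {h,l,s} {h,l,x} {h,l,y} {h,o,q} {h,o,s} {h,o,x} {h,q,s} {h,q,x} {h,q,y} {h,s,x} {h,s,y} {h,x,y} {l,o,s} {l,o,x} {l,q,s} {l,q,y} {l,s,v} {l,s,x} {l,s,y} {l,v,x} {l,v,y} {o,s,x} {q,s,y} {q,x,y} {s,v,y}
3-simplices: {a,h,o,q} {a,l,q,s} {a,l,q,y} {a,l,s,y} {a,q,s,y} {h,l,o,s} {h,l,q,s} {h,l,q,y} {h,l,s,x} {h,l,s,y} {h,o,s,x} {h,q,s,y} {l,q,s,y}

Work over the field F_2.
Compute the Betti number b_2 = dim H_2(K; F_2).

n_0=9 n_1=34 n_2=37 n_3=13  [Z2]
∂1: piv[ah,al,ao,aq,as,av,ax,ay] rk=8  ker:hl,ho,hq,hs,hv,hx,hy,lo,lq,ls,lv,lx,ly,oq,os,ox,oy,qs,qx,qy,sv,sx,sy,vx,vy,xy
∂2: piv[aho,ahq,alq,als,alv,aly,aoq,aqs,aqy,asy,hlo,hlq,hls,hlx,hly,hos,hox,hqx,hsx,hxy,lsv,lvx,lvy] rk=23  ker:hoq,hqs,hqy,hsy,los,lox,lqs,lqy,lsx,lsy,osx,qsy,qxy,svy
∂3: piv[ahoq,alqs,alqy,alsy,aqsy,hlos,hlqs,hlqy,hlsx,hlsy,hosx] rk=11  ker:hqsy,lqsy
b_2=(37−23)−11=3

b_2=3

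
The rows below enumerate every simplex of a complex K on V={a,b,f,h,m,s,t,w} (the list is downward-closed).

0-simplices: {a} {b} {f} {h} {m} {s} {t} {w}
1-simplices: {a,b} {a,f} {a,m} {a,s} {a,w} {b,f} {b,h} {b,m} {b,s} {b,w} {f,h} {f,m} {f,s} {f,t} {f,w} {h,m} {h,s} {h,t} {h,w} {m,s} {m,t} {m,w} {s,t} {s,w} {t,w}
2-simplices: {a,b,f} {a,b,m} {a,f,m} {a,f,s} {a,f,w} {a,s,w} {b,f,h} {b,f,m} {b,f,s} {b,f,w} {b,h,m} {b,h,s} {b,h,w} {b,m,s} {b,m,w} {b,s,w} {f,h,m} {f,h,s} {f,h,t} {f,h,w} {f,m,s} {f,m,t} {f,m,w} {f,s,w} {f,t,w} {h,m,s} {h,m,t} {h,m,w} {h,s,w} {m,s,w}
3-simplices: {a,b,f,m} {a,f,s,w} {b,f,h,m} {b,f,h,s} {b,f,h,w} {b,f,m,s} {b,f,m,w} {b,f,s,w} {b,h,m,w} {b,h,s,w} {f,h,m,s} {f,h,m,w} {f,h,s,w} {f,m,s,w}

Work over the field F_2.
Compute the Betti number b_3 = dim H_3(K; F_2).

b_3=2

n_0=8 n_1=25 n_2=30 n_3=14  [Z2]
∂1: piv[ab,af,am,as,aw,bh,ft] rk=7  ker:bf,bm,bs,bw,fh,fm,fs,fw,hm,hs,ht,hw,ms,mt,mw,st,sw,tw
∂2: piv[abf,abm,afm,afs,afw,asw,bfh,bfs,bfw,bhm,bhs,bhw,bms,bmw,fht,fmt,ftw] rk=17  ker:bfm,bsw,fhm,fhs,fhw,fms,fmw,fsw,hms,hmt,hmw,hsw,msw
∂3: piv[abfm,afsw,bfhm,bfhs,bfhw,bfms,bfmw,bfsw,bhmw,bhsw,fhms,fmsw] rk=12  ker:fhmw,fhsw
b_3=(14−12)−0=2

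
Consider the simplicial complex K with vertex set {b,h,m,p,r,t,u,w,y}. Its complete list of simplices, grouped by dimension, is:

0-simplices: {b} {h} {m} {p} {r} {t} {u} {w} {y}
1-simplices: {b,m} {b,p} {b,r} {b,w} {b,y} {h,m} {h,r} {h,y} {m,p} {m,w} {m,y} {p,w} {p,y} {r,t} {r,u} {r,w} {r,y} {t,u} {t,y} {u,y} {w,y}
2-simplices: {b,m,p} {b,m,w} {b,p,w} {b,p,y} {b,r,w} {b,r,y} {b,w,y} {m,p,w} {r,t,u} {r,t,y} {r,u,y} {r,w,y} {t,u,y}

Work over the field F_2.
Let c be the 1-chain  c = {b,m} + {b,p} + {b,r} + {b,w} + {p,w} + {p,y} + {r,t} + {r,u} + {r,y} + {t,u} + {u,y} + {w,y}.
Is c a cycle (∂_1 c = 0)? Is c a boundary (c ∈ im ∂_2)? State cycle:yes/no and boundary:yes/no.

cycle:no boundary:no

n_0=9 n_1=21 n_2=13  [Z2]
∂1: piv[bm,bp,br,bw,by,hm,rt,ru] rk=8  ker:hr,hy,mp,mw,my,pw,py,rw,ry,tu,ty,uy,wy
∂2: piv[bmp,bmw,bpw,bpy,brw,bry,bwy,rtu,rty,ruy] rk=10  ker:mpw,rwy,tuy
∂1c = {m} + {p} + {u} + {w}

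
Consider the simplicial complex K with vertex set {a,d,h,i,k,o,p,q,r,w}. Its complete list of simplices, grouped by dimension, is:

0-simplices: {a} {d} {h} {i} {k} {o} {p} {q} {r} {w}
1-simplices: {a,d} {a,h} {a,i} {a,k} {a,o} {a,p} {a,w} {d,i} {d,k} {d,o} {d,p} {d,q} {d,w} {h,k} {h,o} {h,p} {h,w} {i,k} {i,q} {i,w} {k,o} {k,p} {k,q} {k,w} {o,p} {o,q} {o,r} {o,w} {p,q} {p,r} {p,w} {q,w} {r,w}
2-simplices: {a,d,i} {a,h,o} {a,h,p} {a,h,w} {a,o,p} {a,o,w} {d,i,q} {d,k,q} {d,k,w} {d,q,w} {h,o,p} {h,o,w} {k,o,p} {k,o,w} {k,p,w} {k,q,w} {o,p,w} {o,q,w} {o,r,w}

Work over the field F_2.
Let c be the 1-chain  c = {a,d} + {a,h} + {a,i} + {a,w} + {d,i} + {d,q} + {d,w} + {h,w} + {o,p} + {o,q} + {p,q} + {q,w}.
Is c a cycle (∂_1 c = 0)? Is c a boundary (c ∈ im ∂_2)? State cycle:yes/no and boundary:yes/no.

n_0=10 n_1=33 n_2=19  [Z2]
∂1: piv[ad,ah,ai,ak,ao,ap,aw,dq,or] rk=9  ker:di,dk,do,dp,dw,hk,ho,hp,hw,ik,iq,iw,ko,kp,kq,kw,op,oq,ow,pq,pr,pw,qw,rw
∂2: piv[adi,aho,ahp,ahw,aop,aow,diq,dkq,dkw,dqw,kop,kow,kpw,oqw,orw] rk=15  ker:hop,how,kqw,opw
∂1c = 0
c vs im∂2: residual ≠ 0 ⇒ not boundary

cycle:yes boundary:no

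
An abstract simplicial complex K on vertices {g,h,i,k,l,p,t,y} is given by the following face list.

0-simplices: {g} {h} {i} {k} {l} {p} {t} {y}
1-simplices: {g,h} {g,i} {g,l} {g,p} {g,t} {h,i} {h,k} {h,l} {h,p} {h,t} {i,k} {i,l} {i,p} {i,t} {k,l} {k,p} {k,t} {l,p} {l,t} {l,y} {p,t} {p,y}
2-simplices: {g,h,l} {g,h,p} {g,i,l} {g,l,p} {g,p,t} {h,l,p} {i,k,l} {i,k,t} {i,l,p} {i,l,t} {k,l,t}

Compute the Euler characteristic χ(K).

χ(K)=-3

n_0=8 n_1=22 n_2=11
χ=+8−22+11=-3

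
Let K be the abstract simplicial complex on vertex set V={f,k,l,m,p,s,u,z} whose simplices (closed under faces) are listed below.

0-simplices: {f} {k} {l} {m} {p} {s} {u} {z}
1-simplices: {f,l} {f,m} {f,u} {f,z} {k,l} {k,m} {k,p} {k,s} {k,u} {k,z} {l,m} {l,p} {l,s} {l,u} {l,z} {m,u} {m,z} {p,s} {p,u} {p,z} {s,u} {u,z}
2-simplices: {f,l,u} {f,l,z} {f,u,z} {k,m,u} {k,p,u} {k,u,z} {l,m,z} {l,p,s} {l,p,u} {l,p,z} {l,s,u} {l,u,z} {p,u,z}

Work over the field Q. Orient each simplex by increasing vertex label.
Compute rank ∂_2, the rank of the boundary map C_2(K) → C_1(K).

rank∂_2=11

n_0=8 n_1=22 n_2=13  [Q]
∂1: piv[fl,fm,fu,fz,kl,kp,ks] rk=7  ker:km,ku,kz,lm,lp,ls,lu,lz,mu,mz,ps,pu,pz,su,uz
∂2: piv[flu,flz,fuz,kmu,kpu,kuz,lmz,lps,lpu,lpz,lsu] rk=11  ker:luz,puz
rk∂_2=11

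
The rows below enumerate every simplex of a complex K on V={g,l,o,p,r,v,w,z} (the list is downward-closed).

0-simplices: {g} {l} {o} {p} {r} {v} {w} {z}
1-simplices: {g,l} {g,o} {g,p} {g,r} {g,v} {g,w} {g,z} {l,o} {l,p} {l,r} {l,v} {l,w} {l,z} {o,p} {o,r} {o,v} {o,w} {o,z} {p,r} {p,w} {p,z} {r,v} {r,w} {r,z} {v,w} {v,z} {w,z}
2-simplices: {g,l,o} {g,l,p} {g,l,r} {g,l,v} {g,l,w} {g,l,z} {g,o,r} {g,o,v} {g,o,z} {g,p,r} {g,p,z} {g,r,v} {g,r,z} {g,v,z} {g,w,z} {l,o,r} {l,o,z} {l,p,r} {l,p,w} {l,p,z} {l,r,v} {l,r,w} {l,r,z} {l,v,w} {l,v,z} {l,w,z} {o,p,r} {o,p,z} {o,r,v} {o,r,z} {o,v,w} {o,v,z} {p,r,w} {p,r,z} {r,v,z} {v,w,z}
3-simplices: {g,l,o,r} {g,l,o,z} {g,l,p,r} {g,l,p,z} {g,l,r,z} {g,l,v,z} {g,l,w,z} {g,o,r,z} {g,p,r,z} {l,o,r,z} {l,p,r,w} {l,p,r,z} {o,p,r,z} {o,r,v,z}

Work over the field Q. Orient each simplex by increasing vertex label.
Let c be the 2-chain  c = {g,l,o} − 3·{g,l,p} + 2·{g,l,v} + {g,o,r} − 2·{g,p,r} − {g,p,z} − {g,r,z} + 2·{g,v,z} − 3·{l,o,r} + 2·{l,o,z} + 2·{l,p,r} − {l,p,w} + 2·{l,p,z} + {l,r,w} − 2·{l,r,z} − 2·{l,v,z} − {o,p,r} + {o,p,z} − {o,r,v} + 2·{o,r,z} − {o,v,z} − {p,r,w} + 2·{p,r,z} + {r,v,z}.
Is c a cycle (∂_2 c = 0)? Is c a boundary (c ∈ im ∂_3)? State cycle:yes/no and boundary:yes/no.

cycle:yes boundary:yes

n_0=8 n_1=27 n_2=36 n_3=14  [Q]
∂1: piv[gl,go,gp,gr,gv,gw,gz] rk=7  ker:lo,lp,lr,lv,lw,lz,op,or,ov,ow,oz,pr,pw,pz,rv,rw,rz,vw,vz,wz
∂2: piv[glo,glp,glr,glv,glw,glz,gor,gov,goz,gpr,gpz,grv,grz,gvz,gwz,lpw,lrw,lvw,opr,ovw] rk=20  ker:lor,loz,lpr,lpz,lrv,lrz,lvz,lwz,opz,orv,orz,ovz,prw,prz,rvz,vwz
∂3: piv[glor,gloz,glpr,glpz,glrz,glvz,glwz,gorz,gprz,lprw,oprz,orvz] rk=12  ker:lorz,lprz
∂2c = 0
c vs im∂3: reduces to 0 ⇒ boundary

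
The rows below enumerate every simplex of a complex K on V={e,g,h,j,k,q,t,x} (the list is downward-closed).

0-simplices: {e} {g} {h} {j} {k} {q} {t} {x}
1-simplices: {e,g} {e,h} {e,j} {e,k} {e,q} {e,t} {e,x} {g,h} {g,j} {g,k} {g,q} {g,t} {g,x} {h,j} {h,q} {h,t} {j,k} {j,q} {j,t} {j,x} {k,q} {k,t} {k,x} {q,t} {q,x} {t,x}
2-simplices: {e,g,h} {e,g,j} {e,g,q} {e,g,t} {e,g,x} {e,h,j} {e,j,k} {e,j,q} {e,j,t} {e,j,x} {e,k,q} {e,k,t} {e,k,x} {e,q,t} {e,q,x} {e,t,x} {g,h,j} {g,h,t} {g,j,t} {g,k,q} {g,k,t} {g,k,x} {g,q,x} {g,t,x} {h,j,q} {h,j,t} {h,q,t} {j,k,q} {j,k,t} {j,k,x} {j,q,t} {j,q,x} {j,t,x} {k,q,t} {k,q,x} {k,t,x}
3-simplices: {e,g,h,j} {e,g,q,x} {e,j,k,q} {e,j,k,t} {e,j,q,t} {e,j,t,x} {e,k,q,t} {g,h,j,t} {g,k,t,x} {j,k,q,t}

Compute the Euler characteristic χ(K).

n_0=8 n_1=26 n_2=36 n_3=10
χ=+8−26+36−10=8

χ(K)=8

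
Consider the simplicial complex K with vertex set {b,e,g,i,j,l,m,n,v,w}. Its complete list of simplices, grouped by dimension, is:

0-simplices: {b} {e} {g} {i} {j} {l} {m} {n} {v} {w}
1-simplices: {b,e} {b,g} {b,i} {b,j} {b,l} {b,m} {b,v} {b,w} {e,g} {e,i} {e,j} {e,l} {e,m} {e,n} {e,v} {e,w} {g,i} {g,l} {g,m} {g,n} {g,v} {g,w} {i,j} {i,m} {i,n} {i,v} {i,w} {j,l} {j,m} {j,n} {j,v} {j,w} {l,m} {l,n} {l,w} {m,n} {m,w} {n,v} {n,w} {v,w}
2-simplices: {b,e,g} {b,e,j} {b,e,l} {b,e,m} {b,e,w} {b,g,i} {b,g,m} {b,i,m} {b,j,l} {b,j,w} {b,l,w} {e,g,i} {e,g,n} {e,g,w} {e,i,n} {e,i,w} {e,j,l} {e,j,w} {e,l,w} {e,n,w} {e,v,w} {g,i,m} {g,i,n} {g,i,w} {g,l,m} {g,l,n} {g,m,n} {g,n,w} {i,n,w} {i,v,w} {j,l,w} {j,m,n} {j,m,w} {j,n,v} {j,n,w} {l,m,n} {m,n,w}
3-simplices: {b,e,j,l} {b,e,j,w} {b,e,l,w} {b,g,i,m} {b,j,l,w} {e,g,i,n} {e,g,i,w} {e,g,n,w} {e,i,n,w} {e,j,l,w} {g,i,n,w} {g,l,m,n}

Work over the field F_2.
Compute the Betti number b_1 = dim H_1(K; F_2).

n_0=10 n_1=40 n_2=37 n_3=12  [Z2]
∂1: piv[be,bg,bi,bj,bl,bm,bv,bw,en] rk=9  ker:eg,ei,ej,el,em,ev,ew,gi,gl,gm,gn,gv,gw,ij,im,in,iv,iw,jl,jm,jn,jv,jw,lm,ln,lw,mn,mw,nv,nw,vw
∂2: piv[beg,bej,bel,bem,bew,bgi,bgm,bim,bjl,bjw,blw,egi,egn,egw,ein,eiw,enw,evw,glm,gln,gmn,ivw,jmn,jmw,jnv,jnw] rk=26  ker:ejl,ejw,elw,gim,gin,giw,gnw,inw,jlw,lmn,mnw
∂3: piv[bejl,bejw,belw,bgim,bjlw,egin,egiw,egnw,einw,glmn] rk=10  ker:ejlw,ginw
b_1=(40−9)−26=5

b_1=5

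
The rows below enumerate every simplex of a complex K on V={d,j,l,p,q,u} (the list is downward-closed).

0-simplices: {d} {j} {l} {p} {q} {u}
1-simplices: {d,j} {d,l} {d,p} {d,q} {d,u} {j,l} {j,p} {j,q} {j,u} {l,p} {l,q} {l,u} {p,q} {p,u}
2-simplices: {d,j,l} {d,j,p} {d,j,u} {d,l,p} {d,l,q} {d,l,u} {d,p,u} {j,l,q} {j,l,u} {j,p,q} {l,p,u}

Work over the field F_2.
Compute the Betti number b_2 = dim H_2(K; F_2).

n_0=6 n_1=14 n_2=11  [Z2]
∂1: piv[dj,dl,dp,dq,du] rk=5  ker:jl,jp,jq,ju,lp,lq,lu,pq,pu
∂2: piv[djl,djp,dju,dlp,dlq,dlu,dpu,jlq,jpq] rk=9  ker:jlu,lpu
b_2=(11−9)−0=2

b_2=2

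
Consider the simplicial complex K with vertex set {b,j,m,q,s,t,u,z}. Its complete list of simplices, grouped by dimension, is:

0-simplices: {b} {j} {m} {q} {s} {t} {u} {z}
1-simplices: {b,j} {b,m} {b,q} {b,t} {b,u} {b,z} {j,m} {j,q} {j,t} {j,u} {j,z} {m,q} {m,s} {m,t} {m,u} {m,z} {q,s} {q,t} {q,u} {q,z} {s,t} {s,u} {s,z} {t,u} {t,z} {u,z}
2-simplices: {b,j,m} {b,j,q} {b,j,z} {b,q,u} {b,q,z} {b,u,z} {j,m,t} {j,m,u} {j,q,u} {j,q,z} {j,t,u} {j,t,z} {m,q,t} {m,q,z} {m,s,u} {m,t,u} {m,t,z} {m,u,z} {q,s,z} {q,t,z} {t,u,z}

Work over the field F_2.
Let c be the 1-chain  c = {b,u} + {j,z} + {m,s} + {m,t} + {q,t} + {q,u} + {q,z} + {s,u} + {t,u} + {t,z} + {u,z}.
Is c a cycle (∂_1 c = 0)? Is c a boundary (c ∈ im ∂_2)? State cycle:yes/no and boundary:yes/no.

cycle:no boundary:no

n_0=8 n_1=26 n_2=21  [Z2]
∂1: piv[bj,bm,bq,bt,bu,bz,ms] rk=7  ker:jm,jq,jt,ju,jz,mq,mt,mu,mz,qs,qt,qu,qz,st,su,sz,tu,tz,uz
∂2: piv[bjm,bjq,bjz,bqu,bqz,buz,jmt,jmu,jqu,jtu,jtz,mqt,mqz,msu,mtz,qsz] rk=16  ker:jqz,mtu,muz,qtz,tuz
∂1c = {b} + {j} + {q} + {u}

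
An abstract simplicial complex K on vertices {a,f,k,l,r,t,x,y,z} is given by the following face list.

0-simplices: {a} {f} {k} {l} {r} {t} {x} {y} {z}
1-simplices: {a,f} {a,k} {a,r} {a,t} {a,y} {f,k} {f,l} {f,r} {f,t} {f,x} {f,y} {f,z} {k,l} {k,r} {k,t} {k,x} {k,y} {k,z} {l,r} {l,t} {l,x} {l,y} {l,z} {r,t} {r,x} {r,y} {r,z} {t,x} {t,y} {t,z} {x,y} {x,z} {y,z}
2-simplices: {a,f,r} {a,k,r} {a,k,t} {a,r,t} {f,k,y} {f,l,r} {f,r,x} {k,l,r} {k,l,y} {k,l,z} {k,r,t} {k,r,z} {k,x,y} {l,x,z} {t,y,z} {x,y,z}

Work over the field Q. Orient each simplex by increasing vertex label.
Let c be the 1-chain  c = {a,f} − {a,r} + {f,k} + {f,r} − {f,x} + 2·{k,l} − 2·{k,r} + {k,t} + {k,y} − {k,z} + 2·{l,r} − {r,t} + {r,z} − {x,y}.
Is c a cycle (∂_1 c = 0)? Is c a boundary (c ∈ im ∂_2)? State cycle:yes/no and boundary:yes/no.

n_0=9 n_1=33 n_2=16  [Q]
∂1: piv[af,ak,ar,at,ay,fl,fx,fz] rk=8  ker:fk,fr,ft,fy,kl,kr,kt,kx,ky,kz,lr,lt,lx,ly,lz,rt,rx,ry,rz,tx,ty,tz,xy,xz,yz
∂2: piv[afr,akr,akt,art,fky,flr,frx,klr,kly,klz,krz,kxy,lxz,tyz,xyz] rk=15  ker:krt
∂1c = 0
c vs im∂2: residual ≠ 0 ⇒ not boundary

cycle:yes boundary:no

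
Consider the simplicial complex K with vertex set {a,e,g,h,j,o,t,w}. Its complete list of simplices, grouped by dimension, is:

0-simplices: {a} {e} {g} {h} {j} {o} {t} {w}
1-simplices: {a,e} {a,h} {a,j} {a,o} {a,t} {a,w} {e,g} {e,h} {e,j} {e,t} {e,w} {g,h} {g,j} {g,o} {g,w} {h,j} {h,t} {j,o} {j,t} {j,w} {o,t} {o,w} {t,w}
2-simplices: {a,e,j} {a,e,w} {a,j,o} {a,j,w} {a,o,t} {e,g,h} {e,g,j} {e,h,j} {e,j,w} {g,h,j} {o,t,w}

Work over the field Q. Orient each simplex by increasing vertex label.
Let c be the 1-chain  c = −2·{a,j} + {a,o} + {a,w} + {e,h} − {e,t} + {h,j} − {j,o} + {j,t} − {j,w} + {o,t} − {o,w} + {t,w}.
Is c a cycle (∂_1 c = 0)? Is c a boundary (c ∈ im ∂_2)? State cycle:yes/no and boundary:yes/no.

n_0=8 n_1=23 n_2=11  [Q]
∂1: piv[ae,ah,aj,ao,at,aw,eg] rk=7  ker:eh,ej,et,ew,gh,gj,go,gw,hj,ht,jo,jt,jw,ot,ow,tw
∂2: piv[aej,aew,ajo,ajw,aot,egh,egj,ehj,otw] rk=9  ker:ejw,ghj
∂1c = 0
c vs im∂2: residual ≠ 0 ⇒ not boundary

cycle:yes boundary:no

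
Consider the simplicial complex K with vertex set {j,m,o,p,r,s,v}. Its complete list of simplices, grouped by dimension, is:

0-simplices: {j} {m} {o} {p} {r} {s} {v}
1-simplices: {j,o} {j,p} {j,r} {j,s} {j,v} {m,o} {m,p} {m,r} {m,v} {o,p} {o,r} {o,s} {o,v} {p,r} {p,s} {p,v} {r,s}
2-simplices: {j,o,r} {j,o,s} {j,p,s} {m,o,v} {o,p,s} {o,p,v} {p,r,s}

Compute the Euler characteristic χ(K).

n_0=7 n_1=17 n_2=7
χ=+7−17+7=-3

χ(K)=-3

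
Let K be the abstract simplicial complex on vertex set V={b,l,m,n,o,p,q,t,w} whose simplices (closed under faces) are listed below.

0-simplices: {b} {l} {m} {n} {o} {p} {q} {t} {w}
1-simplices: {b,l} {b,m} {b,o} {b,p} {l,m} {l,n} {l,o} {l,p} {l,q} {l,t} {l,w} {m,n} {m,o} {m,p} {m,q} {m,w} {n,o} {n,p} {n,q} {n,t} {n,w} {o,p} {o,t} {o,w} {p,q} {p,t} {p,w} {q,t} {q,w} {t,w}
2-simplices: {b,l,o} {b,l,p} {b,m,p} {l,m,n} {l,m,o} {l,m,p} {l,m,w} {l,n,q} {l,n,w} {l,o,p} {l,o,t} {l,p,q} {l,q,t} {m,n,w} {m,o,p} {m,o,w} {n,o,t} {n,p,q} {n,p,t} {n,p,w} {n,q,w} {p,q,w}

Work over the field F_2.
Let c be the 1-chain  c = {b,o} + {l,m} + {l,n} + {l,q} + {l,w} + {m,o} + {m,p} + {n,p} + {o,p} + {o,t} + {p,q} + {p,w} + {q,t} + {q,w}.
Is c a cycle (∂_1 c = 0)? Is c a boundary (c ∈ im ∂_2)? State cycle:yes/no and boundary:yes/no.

n_0=9 n_1=30 n_2=22  [Z2]
∂1: piv[bl,bm,bo,bp,ln,lq,lt,lw] rk=8  ker:lm,lo,lp,mn,mo,mp,mq,mw,no,np,nq,nt,nw,op,ot,ow,pq,pt,pw,qt,qw,tw
∂2: piv[blo,blp,bmp,lmn,lmo,lmp,lmw,lnq,lnw,lop,lot,lpq,lqt,mow,not,npq,npt,npw,nqw] rk=19  ker:mnw,mop,pqw
∂1c = {b} + {m} + {p} + {w}

cycle:no boundary:no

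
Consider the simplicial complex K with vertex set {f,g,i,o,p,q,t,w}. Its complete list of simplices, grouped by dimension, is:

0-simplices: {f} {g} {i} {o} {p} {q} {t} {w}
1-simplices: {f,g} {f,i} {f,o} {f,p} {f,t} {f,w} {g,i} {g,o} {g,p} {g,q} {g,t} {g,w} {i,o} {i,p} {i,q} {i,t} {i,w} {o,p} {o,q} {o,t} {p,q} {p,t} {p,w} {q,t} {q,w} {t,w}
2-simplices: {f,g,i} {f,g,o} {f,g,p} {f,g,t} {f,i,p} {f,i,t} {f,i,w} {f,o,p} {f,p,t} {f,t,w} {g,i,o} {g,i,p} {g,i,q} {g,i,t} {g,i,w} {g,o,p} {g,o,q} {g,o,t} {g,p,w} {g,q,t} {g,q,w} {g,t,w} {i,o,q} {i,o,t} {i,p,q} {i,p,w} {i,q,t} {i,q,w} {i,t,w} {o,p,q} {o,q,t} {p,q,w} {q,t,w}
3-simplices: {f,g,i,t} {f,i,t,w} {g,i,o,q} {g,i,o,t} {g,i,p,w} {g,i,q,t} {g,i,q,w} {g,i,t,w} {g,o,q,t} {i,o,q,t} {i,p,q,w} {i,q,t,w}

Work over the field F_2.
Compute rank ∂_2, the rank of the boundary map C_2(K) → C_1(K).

rank∂_2=19

n_0=8 n_1=26 n_2=33 n_3=12  [Z2]
∂1: piv[fg,fi,fo,fp,ft,fw,gq] rk=7  ker:gi,go,gp,gt,gw,io,ip,iq,it,iw,op,oq,ot,pq,pt,pw,qt,qw,tw
∂2: piv[fgi,fgo,fgp,fgt,fip,fit,fiw,fop,fpt,ftw,gio,giq,giw,goq,got,gpw,gqt,gqw,ipq] rk=19  ker:gip,git,gop,gtw,ioq,iot,ipw,iqt,iqw,itw,opq,oqt,pqw,qtw
∂3: piv[fgit,fitw,gioq,giot,gipw,giqt,giqw,gitw,goqt,ipqw,iqtw] rk=11  ker:ioqt
rk∂_2=19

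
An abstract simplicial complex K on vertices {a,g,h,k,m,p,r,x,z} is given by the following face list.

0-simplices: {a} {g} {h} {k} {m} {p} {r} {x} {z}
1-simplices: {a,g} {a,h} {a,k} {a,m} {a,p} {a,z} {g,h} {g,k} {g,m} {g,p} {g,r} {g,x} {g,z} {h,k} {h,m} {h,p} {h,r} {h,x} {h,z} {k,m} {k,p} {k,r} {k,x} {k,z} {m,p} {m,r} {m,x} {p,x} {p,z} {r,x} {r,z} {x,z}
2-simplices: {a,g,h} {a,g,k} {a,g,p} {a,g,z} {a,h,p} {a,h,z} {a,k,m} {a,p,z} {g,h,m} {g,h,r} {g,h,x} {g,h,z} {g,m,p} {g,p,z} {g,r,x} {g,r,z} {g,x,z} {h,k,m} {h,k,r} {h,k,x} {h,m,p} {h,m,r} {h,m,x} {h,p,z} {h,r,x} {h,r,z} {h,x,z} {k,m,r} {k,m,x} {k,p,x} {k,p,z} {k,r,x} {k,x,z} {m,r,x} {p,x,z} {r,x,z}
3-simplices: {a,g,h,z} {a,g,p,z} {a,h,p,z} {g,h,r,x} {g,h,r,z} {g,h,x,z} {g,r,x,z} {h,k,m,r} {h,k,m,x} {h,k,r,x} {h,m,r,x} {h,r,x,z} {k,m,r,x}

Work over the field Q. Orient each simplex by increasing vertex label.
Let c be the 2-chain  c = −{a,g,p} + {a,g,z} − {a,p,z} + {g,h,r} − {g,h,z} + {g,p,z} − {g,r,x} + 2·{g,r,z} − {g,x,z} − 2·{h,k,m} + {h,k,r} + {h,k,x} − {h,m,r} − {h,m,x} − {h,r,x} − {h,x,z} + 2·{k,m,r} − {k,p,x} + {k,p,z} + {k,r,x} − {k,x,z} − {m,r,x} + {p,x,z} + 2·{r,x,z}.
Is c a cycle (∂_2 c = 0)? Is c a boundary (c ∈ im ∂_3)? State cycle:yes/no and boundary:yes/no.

n_0=9 n_1=32 n_2=36 n_3=13  [Q]
∂1: piv[ag,ah,ak,am,ap,az,gr,gx] rk=8  ker:gh,gk,gm,gp,gz,hk,hm,hp,hr,hx,hz,km,kp,kr,kx,kz,mp,mr,mx,px,pz,rx,rz,xz
∂2: piv[agh,agk,agp,agz,ahp,ahz,akm,apz,ghm,ghr,ghx,gmp,grx,grz,gxz,hkm,hkr,hkx,hmr,hmx,kpx,kpz,kxz] rk=23  ker:ghz,gpz,hmp,hpz,hrx,hrz,hxz,kmr,kmx,krx,mrx,pxz,rxz
∂3: piv[aghz,agpz,ahpz,ghrx,ghrz,ghxz,grxz,hkmr,hkmx,hkrx,hmrx] rk=11  ker:hrxz,kmrx
∂2c = 0
c vs im∂3: residual ≠ 0 ⇒ not boundary

cycle:yes boundary:no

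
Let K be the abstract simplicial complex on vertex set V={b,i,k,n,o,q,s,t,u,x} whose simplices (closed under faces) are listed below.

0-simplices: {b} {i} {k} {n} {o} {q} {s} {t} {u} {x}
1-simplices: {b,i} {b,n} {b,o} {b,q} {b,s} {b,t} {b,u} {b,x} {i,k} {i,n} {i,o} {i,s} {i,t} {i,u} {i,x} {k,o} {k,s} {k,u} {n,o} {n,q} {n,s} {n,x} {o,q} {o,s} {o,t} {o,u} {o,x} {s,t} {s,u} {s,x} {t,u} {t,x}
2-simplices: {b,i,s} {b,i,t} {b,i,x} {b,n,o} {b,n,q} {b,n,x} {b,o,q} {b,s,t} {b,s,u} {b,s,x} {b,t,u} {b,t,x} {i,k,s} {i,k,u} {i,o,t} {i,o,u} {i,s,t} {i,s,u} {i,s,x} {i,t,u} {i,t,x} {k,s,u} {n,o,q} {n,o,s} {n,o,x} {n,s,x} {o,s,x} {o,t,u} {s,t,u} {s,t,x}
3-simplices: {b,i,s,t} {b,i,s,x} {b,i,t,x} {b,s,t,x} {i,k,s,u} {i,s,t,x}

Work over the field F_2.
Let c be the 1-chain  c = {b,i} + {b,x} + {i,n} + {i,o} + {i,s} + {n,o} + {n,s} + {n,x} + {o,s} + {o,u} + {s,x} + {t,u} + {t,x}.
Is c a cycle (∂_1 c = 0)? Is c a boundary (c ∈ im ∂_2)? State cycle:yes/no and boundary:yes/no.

n_0=10 n_1=32 n_2=30 n_3=6  [Z2]
∂1: piv[bi,bn,bo,bq,bs,bt,bu,bx,ik] rk=9  ker:in,io,is,it,iu,ix,ko,ks,ku,no,nq,ns,nx,oq,os,ot,ou,ox,st,su,sx,tu,tx
∂2: piv[bis,bit,bix,bno,bnq,bnx,boq,bst,bsu,bsx,btu,btx,iks,iku,iot,iou,isu,nos,nox,nsx] rk=20  ker:ist,isx,itu,itx,ksu,noq,osx,otu,stu,stx
∂3: piv[bist,bisx,bitx,bstx,iksu] rk=5  ker:istx
∂1c = 0
c vs im∂2: residual ≠ 0 ⇒ not boundary

cycle:yes boundary:no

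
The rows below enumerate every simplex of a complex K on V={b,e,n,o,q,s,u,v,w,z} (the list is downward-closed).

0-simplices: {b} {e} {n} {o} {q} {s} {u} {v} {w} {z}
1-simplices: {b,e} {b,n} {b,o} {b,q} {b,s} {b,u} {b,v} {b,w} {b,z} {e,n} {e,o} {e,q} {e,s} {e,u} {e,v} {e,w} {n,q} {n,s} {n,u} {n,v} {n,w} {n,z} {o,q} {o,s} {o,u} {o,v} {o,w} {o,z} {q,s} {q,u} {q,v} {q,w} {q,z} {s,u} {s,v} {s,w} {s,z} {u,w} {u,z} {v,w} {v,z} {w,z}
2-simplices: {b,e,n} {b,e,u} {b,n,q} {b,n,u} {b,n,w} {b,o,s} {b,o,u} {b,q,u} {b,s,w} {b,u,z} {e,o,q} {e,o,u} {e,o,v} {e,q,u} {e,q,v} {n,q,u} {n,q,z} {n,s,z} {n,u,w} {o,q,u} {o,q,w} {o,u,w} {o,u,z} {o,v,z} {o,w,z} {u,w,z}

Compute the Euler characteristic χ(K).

χ(K)=-6

n_0=10 n_1=42 n_2=26
χ=+10−42+26=-6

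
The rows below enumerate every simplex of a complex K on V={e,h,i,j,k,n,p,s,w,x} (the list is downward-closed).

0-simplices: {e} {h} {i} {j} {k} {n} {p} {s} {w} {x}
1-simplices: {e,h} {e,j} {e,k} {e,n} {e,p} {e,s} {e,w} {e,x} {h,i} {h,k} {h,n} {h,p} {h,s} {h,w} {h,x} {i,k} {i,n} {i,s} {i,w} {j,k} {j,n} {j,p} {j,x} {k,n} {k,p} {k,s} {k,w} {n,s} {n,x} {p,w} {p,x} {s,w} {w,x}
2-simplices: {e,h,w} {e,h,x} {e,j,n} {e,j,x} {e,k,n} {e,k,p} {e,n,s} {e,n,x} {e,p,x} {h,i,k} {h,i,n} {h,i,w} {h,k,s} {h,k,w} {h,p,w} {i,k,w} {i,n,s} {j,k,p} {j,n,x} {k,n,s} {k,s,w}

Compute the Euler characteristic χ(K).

n_0=10 n_1=33 n_2=21
χ=+10−33+21=-2

χ(K)=-2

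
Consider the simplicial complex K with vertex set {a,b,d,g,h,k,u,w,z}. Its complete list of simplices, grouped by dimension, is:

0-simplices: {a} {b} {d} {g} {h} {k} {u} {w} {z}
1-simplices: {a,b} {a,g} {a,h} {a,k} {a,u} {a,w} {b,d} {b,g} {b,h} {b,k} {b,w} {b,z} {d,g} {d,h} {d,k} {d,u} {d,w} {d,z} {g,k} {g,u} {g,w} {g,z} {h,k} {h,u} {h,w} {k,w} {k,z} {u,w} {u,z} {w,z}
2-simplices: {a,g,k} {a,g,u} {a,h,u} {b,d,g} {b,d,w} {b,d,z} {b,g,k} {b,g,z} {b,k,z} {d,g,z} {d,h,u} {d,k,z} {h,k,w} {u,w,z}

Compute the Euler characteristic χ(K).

n_0=9 n_1=30 n_2=14
χ=+9−30+14=-7

χ(K)=-7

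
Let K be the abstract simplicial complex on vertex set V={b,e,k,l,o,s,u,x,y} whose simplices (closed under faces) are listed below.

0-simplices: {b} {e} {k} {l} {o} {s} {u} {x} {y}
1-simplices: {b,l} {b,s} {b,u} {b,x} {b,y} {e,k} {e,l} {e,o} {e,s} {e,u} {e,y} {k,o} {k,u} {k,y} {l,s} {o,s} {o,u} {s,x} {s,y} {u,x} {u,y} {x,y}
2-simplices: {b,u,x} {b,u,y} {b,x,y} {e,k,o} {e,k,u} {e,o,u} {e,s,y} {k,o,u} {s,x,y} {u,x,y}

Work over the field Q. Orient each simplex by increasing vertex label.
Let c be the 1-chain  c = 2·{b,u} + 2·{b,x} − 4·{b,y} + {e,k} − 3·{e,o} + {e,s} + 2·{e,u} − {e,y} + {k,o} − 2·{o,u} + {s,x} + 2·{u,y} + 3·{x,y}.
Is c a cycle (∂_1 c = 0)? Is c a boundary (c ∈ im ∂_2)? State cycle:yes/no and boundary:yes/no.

cycle:yes boundary:yes

n_0=9 n_1=22 n_2=10  [Q]
∂1: piv[bl,bs,bu,bx,by,ek,el,eo] rk=8  ker:es,eu,ey,ko,ku,ky,ls,os,ou,sx,sy,ux,uy,xy
∂2: piv[bux,buy,bxy,eko,eku,eou,esy,sxy] rk=8  ker:kou,uxy
∂1c = 0
c vs im∂2: reduces to 0 ⇒ boundary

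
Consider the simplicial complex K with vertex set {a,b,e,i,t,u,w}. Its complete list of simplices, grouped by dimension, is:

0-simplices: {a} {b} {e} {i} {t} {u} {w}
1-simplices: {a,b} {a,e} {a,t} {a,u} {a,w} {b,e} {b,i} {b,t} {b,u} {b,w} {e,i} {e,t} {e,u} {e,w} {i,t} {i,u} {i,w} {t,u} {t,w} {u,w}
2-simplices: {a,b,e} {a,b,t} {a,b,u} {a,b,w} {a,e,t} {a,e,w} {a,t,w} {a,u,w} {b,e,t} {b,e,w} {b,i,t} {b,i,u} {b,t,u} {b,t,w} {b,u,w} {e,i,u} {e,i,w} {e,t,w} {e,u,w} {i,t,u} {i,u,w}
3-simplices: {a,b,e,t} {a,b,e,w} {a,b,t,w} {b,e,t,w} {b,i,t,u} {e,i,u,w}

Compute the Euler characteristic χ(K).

n_0=7 n_1=20 n_2=21 n_3=6
χ=+7−20+21−6=2

χ(K)=2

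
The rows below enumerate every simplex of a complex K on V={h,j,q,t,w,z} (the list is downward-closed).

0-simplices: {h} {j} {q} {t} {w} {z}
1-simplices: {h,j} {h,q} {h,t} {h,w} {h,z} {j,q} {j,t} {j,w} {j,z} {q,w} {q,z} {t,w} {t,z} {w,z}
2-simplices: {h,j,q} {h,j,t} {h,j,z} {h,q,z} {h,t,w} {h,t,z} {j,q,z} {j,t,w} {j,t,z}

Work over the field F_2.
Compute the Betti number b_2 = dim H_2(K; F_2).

b_2=2

n_0=6 n_1=14 n_2=9  [Z2]
∂1: piv[hj,hq,ht,hw,hz] rk=5  ker:jq,jt,jw,jz,qw,qz,tw,tz,wz
∂2: piv[hjq,hjt,hjz,hqz,htw,htz,jtw] rk=7  ker:jqz,jtz
b_2=(9−7)−0=2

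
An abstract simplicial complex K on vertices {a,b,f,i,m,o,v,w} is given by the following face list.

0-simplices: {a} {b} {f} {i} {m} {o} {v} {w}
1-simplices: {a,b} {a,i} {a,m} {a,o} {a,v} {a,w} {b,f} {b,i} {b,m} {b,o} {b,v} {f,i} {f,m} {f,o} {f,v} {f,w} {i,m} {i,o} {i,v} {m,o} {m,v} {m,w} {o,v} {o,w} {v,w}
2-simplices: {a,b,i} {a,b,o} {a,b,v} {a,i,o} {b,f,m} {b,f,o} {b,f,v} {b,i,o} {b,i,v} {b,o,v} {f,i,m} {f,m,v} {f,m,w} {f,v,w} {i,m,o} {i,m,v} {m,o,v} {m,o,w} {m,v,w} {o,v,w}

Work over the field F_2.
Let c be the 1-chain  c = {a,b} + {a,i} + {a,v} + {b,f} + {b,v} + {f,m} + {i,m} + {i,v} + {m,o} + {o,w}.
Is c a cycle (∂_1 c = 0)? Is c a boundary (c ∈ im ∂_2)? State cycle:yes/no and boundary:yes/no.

cycle:no boundary:no

n_0=8 n_1=25 n_2=20  [Z2]
∂1: piv[ab,ai,am,ao,av,aw,bf] rk=7  ker:bi,bm,bo,bv,fi,fm,fo,fv,fw,im,io,iv,mo,mv,mw,ov,ow,vw
∂2: piv[abi,abo,abv,aio,bfm,bfo,bfv,biv,bov,fim,fmv,fmw,fvw,imo,imv,mow] rk=16  ker:bio,mov,mvw,ovw
∂1c = {a} + {b} + {i} + {m} + {v} + {w}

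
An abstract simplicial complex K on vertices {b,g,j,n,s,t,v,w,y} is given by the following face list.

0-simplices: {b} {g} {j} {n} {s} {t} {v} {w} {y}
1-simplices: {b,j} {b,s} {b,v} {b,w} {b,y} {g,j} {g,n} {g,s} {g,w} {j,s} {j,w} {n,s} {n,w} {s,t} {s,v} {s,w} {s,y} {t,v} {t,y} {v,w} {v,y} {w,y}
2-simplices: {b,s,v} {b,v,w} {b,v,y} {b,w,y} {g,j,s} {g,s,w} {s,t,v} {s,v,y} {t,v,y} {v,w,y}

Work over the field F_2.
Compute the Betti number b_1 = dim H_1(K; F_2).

n_0=9 n_1=22 n_2=10  [Z2]
∂1: piv[bj,bs,bv,bw,by,gj,gn,st] rk=8  ker:gs,gw,js,jw,ns,nw,sv,sw,sy,tv,ty,vw,vy,wy
∂2: piv[bsv,bvw,bvy,bwy,gjs,gsw,stv,svy,tvy] rk=9  ker:vwy
b_1=(22−8)−9=5

b_1=5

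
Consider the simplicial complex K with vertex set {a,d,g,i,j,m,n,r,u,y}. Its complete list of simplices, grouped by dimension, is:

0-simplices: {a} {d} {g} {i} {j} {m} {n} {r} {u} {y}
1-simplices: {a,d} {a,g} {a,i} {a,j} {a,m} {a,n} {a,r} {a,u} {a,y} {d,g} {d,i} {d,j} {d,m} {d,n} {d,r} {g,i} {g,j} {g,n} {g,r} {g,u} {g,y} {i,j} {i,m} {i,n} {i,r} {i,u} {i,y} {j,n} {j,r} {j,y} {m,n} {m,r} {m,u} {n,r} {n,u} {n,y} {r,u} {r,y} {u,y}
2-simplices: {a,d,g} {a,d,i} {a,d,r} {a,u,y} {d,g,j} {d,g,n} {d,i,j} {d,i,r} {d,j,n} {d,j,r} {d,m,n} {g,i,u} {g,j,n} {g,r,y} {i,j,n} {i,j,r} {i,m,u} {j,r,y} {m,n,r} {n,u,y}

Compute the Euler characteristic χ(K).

χ(K)=-9

n_0=10 n_1=39 n_2=20
χ=+10−39+20=-9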